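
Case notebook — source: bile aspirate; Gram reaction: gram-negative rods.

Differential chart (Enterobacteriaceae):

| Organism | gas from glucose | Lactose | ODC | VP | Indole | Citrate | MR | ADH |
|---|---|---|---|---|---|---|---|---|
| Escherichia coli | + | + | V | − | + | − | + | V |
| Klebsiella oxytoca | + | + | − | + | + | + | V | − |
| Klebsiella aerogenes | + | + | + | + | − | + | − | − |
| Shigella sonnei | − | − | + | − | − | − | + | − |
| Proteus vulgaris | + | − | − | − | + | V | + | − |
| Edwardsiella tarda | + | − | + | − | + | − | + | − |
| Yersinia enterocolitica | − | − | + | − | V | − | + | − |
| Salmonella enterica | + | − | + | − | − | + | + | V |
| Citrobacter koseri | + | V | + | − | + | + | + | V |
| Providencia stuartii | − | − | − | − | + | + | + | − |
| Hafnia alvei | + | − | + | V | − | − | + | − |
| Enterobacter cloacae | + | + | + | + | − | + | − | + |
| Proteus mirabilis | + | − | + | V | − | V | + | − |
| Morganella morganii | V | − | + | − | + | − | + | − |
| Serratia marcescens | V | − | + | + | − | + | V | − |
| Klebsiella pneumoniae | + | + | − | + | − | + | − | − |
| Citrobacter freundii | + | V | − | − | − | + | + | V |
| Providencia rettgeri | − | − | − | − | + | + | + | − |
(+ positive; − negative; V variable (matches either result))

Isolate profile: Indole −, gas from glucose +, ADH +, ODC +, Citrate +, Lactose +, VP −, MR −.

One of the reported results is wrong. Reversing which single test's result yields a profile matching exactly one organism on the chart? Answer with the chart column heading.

VP

As reported, no row in the chart matches all 8 reactions.
Reversing VP (to +) → unique match: Enterobacter cloacae.
Reversing ODC → still no organism matches.
Reversing MR → still no organism matches.
Reversing gas from glucose → still no organism matches.
Reversing ADH → still no organism matches.
Reversing Citrate → still no organism matches.
Reversing Indole → still no organism matches.
Reversing Lactose → still no organism matches.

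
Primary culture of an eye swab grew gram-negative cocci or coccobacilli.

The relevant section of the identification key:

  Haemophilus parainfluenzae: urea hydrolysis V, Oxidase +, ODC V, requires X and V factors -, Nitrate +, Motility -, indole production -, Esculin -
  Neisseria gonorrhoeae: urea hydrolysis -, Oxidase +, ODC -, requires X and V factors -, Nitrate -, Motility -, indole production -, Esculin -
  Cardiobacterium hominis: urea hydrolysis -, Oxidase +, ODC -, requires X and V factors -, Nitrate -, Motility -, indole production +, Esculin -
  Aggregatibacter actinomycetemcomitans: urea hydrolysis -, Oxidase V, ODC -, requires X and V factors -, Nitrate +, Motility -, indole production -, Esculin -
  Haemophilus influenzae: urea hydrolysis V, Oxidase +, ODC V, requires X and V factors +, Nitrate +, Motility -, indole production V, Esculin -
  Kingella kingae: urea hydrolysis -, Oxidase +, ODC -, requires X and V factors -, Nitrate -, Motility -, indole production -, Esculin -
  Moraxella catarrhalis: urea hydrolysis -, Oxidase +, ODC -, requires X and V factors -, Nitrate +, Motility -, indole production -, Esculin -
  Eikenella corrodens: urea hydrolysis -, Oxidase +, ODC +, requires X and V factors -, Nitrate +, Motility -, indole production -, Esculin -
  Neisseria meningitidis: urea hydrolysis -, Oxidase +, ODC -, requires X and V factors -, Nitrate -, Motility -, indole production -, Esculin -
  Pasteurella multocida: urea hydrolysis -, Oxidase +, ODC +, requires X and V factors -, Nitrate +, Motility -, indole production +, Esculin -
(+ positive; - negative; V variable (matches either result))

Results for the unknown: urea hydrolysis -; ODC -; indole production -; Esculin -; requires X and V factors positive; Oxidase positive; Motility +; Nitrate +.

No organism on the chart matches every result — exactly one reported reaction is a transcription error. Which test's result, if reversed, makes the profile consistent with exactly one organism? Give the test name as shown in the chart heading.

Motility

As reported, no row in the chart matches all 8 reactions.
Reversing ODC → still no organism matches.
Reversing requires X and V factors → still no organism matches.
Reversing Motility (to -) → unique match: Haemophilus influenzae.
Reversing urea hydrolysis → still no organism matches.
Reversing indole production → still no organism matches.
Reversing Nitrate → still no organism matches.
Reversing Esculin → still no organism matches.
Reversing Oxidase → still no organism matches.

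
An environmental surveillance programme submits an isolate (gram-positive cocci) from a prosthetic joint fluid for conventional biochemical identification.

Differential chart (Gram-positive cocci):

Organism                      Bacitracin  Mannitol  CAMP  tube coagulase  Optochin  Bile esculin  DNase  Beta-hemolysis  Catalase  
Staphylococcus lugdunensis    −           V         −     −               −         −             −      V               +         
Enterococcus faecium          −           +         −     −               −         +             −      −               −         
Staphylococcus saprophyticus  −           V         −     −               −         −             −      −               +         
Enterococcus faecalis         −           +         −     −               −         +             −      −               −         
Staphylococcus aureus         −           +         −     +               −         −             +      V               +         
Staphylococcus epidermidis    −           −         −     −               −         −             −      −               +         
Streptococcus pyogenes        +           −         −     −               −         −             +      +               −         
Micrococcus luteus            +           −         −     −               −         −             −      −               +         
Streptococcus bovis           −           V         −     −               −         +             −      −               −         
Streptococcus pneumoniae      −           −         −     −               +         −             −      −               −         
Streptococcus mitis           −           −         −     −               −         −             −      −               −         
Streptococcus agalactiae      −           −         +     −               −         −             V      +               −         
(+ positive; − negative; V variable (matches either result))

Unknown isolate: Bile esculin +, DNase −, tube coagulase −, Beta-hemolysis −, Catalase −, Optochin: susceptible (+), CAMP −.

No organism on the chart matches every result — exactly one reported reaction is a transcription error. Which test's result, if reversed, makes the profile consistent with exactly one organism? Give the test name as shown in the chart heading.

Bile esculin

As reported, no row in the chart matches all 7 reactions.
Reversing Beta-hemolysis → still no organism matches.
Reversing CAMP → still no organism matches.
Reversing Bile esculin (to −) → unique match: Streptococcus pneumoniae.
Reversing Optochin → 3 organisms match (not unique).
Reversing Catalase → still no organism matches.
Reversing DNase → still no organism matches.
Reversing tube coagulase → still no organism matches.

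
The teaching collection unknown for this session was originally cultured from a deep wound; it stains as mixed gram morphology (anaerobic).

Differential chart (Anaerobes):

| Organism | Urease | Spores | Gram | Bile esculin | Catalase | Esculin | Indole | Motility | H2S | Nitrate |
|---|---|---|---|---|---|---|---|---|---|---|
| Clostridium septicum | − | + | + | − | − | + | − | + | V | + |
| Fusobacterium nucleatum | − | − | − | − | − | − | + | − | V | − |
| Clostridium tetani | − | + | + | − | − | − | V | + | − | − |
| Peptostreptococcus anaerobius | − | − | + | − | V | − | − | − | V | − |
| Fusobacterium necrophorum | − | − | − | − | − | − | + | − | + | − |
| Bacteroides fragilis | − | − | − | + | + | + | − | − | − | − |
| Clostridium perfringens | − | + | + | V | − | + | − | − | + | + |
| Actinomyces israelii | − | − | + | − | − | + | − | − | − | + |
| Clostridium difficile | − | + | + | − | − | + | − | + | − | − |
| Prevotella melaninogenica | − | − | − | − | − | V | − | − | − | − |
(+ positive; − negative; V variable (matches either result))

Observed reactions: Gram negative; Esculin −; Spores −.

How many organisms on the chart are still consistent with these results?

Esculin −: excludes 5 organisms — 5 left.
Spores −: excludes Clostridium tetani — 4 left.
Gram −: excludes Peptostreptococcus anaerobius — 3 left.
Still consistent: Fusobacterium necrophorum, Fusobacterium nucleatum, Prevotella melaninogenica.

3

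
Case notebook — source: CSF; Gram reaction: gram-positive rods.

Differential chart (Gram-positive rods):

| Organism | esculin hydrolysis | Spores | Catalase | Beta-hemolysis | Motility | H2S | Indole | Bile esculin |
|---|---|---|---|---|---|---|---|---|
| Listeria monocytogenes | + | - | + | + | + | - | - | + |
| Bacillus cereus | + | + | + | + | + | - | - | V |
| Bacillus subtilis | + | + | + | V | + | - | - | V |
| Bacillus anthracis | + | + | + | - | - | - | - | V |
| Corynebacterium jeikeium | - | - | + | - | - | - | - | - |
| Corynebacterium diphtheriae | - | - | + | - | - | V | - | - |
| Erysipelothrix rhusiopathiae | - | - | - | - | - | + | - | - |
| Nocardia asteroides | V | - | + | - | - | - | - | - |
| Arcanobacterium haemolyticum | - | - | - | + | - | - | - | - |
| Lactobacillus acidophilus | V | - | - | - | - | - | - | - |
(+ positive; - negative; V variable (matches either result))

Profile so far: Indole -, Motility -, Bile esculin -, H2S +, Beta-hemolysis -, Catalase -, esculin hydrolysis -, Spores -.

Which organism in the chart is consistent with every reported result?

Spores -: excludes Bacillus cereus, Bacillus subtilis, Bacillus anthracis — 7 left.
H2S +: excludes 5 organisms — 2 left.
Beta-hemolysis -: all 2 remaining candidates are consistent.
Motility -: all 2 remaining candidates are consistent.
esculin hydrolysis -: all 2 remaining candidates are consistent.
Catalase -: excludes Corynebacterium diphtheriae — 1 left.
Indole -: the one remaining candidate is consistent.
Bile esculin -: the one remaining candidate is consistent.

Erysipelothrix rhusiopathiae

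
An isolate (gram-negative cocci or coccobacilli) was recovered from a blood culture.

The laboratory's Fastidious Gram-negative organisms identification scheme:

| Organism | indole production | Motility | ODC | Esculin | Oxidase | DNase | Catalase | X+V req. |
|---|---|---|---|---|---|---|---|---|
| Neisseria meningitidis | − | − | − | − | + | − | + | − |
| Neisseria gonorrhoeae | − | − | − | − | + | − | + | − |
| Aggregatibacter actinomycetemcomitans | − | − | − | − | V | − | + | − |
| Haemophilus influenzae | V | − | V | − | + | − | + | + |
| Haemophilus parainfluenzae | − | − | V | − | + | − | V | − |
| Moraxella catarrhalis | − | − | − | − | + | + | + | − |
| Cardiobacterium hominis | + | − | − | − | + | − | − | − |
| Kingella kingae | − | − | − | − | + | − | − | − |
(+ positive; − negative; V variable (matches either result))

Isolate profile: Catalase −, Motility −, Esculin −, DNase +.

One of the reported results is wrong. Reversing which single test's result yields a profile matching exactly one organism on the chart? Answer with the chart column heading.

Catalase

As reported, no row in the chart matches all 4 reactions.
Reversing Esculin → still no organism matches.
Reversing DNase → 3 organisms match (not unique).
Reversing Catalase (to +) → unique match: Moraxella catarrhalis.
Reversing Motility → still no organism matches.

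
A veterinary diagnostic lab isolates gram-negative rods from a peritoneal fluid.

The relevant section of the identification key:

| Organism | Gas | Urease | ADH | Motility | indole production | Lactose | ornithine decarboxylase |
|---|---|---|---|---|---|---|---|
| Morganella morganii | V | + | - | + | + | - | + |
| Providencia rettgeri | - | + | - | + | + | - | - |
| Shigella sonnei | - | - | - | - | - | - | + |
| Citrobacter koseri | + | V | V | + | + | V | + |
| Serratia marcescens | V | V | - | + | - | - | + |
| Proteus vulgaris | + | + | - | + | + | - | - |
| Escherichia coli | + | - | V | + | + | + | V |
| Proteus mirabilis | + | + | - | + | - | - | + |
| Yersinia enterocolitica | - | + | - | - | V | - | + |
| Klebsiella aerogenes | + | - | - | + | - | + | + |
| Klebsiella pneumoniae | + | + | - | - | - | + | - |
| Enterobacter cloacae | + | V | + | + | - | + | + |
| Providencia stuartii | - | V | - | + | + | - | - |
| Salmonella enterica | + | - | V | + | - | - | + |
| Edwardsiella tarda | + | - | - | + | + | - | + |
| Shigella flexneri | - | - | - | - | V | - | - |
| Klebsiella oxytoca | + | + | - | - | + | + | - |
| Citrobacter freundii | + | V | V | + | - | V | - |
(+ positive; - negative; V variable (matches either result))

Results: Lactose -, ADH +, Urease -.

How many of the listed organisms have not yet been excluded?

Lactose -: excludes 5 organisms — 13 left.
ADH +: excludes 10 organisms — 3 left.
Urease -: all 3 remaining candidates are consistent.
Still consistent: Citrobacter freundii, Citrobacter koseri, Salmonella enterica.

3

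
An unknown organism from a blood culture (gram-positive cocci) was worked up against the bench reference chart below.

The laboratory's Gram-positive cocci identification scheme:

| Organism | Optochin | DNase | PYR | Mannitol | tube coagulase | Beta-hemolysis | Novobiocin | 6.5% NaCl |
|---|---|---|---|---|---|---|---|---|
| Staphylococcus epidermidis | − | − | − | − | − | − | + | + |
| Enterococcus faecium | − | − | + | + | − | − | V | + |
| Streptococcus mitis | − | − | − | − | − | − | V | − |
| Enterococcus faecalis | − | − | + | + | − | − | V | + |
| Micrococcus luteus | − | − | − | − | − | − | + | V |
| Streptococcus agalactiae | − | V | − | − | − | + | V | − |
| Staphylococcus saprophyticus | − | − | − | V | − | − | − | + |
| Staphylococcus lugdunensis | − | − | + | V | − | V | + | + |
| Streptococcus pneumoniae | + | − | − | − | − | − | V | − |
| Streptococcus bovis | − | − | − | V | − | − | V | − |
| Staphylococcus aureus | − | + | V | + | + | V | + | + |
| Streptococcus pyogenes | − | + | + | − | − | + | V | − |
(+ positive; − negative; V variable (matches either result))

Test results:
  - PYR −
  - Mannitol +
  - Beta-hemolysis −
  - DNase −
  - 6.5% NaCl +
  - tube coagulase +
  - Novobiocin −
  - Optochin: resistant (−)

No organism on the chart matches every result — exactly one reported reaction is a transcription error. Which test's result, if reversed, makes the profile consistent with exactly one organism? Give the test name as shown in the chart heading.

As reported, no row in the chart matches all 8 reactions.
Reversing DNase → still no organism matches.
Reversing 6.5% NaCl → still no organism matches.
Reversing Optochin → still no organism matches.
Reversing Beta-hemolysis → still no organism matches.
Reversing Mannitol → still no organism matches.
Reversing tube coagulase (to −) → unique match: Staphylococcus saprophyticus.
Reversing Novobiocin → still no organism matches.
Reversing PYR → still no organism matches.

tube coagulase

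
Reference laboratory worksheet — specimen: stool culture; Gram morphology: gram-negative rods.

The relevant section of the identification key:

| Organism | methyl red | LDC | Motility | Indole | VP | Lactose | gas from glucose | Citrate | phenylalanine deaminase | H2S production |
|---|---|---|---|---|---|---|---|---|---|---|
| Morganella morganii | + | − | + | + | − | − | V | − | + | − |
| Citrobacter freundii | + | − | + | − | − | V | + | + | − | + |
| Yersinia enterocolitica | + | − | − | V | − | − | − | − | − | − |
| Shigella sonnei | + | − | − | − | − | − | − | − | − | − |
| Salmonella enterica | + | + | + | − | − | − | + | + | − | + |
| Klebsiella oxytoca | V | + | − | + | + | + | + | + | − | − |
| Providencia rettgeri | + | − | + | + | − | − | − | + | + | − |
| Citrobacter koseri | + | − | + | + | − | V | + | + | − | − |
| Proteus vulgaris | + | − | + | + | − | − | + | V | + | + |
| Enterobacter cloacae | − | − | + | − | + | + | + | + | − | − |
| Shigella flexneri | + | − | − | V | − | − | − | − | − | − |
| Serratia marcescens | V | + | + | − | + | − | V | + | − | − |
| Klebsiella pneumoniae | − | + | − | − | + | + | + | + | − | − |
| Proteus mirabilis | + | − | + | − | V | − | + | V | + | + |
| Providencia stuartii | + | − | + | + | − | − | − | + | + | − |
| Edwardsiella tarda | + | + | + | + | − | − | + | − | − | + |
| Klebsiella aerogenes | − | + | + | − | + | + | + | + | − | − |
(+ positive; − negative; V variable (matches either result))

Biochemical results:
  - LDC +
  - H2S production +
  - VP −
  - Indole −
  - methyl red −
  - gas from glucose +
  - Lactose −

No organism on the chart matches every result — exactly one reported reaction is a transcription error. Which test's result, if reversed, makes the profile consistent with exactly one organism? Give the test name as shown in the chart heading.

As reported, no row in the chart matches all 7 reactions.
Reversing gas from glucose → still no organism matches.
Reversing Lactose → still no organism matches.
Reversing methyl red (to +) → unique match: Salmonella enterica.
Reversing LDC → still no organism matches.
Reversing Indole → still no organism matches.
Reversing H2S production → still no organism matches.
Reversing VP → still no organism matches.

methyl red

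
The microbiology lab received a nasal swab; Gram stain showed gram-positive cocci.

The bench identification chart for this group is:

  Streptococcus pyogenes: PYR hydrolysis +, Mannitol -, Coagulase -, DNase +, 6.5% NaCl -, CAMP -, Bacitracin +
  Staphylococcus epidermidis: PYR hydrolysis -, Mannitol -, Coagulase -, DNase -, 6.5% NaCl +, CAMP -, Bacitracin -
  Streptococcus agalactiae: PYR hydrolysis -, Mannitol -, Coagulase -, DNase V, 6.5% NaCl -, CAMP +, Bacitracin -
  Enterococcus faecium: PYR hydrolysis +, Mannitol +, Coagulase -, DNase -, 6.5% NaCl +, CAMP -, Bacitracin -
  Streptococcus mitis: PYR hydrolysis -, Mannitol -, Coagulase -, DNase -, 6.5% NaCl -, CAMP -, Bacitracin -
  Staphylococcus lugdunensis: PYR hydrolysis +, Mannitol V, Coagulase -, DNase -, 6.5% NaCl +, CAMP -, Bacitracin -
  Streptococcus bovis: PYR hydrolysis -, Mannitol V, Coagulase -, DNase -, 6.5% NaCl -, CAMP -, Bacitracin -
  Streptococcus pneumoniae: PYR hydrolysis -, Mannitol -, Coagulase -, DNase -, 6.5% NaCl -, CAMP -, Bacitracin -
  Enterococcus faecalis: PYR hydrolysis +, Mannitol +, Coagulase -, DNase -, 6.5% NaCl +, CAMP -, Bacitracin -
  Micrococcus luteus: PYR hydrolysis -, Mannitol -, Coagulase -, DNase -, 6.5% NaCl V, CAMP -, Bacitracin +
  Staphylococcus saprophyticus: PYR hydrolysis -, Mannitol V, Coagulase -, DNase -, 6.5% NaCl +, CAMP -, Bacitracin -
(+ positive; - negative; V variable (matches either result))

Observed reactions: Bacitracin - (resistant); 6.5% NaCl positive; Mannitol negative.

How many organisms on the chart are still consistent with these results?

Bacitracin -: excludes Streptococcus pyogenes, Micrococcus luteus — 9 left.
6.5% NaCl +: excludes Streptococcus agalactiae, Streptococcus mitis, Streptococcus bovis, Streptococcus pneumoniae — 5 left.
Mannitol -: excludes Enterococcus faecium, Enterococcus faecalis — 3 left.
Still consistent: Staphylococcus epidermidis, Staphylococcus lugdunensis, Staphylococcus saprophyticus.

3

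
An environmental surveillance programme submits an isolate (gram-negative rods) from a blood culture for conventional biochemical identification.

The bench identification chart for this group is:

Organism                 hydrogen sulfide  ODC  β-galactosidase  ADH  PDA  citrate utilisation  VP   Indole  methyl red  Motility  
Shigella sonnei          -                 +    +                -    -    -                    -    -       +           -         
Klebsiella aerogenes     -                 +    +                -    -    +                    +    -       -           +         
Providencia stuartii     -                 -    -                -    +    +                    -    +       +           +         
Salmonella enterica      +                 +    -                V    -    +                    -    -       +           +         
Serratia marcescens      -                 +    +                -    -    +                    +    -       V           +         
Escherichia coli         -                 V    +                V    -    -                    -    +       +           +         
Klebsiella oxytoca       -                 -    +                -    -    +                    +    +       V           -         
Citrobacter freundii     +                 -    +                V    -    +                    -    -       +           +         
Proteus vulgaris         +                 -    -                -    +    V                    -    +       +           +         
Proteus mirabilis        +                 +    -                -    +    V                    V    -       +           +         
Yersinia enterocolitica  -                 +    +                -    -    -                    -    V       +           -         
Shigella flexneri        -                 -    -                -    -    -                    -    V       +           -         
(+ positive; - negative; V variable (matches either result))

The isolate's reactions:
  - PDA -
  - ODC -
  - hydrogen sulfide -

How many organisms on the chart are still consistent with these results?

3

hydrogen sulfide -: excludes Salmonella enterica, Citrobacter freundii, Proteus vulgaris, Proteus mirabilis — 8 left.
ODC -: excludes Shigella sonnei, Klebsiella aerogenes, Serratia marcescens, Yersinia enterocolitica — 4 left.
PDA -: excludes Providencia stuartii — 3 left.
Still consistent: Escherichia coli, Klebsiella oxytoca, Shigella flexneri.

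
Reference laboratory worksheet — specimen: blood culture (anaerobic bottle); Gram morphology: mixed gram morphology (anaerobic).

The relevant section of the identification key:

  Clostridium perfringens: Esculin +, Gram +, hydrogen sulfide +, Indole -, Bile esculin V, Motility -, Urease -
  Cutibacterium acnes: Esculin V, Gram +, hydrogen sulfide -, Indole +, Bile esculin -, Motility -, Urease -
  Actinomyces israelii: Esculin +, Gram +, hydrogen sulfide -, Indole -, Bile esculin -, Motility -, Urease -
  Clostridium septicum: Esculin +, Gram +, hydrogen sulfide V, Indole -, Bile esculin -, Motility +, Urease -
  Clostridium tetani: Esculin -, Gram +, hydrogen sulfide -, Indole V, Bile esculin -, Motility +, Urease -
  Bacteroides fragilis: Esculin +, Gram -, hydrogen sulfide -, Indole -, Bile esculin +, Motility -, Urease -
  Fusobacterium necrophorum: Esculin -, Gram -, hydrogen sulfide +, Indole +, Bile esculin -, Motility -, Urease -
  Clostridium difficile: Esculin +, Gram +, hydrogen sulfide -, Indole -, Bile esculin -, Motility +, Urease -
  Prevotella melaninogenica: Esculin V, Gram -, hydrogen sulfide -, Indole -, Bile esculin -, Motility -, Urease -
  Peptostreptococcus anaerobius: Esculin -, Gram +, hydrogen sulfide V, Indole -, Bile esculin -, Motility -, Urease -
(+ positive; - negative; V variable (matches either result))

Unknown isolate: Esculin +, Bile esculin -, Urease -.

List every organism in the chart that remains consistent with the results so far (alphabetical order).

Esculin +: excludes Clostridium tetani, Fusobacterium necrophorum, Peptostreptococcus anaerobius — 7 left.
Urease -: all 7 remaining candidates are consistent.
Bile esculin -: excludes Bacteroides fragilis — 6 left.

Actinomyces israelii, Clostridium difficile, Clostridium perfringens, Clostridium septicum, Cutibacterium acnes, Prevotella melaninogenica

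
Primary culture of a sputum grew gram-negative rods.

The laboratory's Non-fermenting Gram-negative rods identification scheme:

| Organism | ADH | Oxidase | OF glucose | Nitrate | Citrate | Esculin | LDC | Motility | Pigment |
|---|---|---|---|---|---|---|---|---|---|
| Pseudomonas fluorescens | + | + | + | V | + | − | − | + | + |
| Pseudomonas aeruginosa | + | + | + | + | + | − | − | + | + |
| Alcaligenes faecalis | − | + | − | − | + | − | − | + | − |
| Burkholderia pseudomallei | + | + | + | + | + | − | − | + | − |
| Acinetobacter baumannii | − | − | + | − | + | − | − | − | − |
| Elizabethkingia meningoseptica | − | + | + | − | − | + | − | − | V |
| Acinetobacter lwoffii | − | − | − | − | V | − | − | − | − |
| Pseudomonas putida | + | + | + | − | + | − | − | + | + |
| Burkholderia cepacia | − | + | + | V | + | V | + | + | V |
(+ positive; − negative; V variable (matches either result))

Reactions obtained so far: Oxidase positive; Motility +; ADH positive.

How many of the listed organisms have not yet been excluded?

4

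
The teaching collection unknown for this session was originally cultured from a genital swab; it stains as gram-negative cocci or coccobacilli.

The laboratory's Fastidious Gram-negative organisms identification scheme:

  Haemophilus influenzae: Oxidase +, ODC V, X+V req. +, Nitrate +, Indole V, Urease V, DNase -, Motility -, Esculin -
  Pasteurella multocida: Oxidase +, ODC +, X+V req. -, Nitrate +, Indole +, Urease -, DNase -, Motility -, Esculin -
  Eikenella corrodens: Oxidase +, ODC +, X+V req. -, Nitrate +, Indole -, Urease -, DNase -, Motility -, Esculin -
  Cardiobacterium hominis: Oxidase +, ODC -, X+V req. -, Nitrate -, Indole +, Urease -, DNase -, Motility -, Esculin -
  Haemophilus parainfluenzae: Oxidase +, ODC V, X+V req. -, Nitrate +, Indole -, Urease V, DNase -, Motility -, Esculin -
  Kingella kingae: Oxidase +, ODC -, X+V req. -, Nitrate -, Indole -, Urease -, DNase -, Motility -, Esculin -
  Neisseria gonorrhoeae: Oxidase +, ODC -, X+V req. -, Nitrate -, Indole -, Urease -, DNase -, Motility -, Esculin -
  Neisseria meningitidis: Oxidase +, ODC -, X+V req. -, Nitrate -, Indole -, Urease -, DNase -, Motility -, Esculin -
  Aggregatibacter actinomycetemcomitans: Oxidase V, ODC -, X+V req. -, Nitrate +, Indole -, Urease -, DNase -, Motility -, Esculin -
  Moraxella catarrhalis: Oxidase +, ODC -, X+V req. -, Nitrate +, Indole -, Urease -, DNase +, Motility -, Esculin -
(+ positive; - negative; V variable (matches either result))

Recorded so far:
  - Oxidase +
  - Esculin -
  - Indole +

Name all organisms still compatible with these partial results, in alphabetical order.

Cardiobacterium hominis, Haemophilus influenzae, Pasteurella multocida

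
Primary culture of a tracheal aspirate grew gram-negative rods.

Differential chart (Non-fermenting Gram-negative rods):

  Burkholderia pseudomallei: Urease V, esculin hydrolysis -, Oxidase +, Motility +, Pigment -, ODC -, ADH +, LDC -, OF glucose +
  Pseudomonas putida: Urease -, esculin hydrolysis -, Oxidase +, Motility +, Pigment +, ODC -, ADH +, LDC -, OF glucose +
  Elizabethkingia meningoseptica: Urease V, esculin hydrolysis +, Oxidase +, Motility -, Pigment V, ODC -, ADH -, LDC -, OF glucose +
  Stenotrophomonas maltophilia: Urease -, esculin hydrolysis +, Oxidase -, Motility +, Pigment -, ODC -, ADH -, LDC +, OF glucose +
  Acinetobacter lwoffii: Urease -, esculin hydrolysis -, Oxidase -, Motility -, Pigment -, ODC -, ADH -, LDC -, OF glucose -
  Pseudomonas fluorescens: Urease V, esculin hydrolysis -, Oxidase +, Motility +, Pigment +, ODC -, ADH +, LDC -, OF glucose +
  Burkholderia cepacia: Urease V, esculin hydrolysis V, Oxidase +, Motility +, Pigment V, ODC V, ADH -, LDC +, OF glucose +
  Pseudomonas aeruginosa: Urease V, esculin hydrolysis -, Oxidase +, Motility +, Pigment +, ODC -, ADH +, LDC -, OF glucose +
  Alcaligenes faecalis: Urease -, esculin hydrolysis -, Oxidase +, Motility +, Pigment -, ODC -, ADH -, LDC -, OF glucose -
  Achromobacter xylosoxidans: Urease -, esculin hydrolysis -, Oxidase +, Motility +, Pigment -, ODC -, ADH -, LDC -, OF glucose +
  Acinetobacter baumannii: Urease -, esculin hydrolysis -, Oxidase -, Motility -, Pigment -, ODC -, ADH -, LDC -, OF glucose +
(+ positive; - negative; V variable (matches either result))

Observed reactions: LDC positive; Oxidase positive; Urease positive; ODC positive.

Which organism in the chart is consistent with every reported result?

Burkholderia cepacia

Oxidase +: excludes Stenotrophomonas maltophilia, Acinetobacter lwoffii, Acinetobacter baumannii — 8 left.
ODC +: excludes 7 organisms — 1 left.
LDC +: the one remaining candidate is consistent.
Urease +: the one remaining candidate is consistent.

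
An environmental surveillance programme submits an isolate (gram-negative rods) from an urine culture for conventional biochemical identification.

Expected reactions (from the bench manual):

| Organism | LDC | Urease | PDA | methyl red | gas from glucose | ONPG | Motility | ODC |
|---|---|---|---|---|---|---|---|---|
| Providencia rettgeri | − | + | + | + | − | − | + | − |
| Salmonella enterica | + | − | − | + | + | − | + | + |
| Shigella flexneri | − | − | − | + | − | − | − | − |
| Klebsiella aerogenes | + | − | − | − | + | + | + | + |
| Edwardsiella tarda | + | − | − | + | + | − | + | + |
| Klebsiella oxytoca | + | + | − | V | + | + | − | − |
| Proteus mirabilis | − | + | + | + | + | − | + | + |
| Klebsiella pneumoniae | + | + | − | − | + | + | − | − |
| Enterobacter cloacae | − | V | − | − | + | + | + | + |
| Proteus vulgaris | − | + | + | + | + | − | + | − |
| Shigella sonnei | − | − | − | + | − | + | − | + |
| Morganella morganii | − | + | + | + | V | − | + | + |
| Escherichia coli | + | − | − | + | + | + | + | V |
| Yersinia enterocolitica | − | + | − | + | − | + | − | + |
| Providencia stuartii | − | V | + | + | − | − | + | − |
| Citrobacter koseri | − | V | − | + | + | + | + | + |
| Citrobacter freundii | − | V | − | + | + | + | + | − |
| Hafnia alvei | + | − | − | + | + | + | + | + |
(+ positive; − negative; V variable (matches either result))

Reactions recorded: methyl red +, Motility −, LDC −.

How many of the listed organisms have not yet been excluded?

methyl red +: excludes Klebsiella aerogenes, Klebsiella pneumoniae, Enterobacter cloacae — 15 left.
Motility −: excludes 11 organisms — 4 left.
LDC −: excludes Klebsiella oxytoca — 3 left.
Still consistent: Shigella flexneri, Shigella sonnei, Yersinia enterocolitica.

3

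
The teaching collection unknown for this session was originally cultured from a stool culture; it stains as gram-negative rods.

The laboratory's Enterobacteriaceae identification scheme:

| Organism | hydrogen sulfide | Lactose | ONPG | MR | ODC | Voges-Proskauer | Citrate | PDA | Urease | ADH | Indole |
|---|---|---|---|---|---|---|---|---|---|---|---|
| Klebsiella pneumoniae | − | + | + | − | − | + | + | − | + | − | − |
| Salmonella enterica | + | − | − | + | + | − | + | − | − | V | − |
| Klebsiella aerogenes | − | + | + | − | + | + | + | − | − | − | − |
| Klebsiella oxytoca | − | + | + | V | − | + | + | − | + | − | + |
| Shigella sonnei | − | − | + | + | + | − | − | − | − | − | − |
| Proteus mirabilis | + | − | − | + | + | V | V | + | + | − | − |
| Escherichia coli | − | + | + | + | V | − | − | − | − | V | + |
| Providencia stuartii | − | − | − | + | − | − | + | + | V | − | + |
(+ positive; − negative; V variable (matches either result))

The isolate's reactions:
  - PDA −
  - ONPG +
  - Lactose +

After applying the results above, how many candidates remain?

4

Lactose +: excludes Salmonella enterica, Shigella sonnei, Proteus mirabilis, Providencia stuartii — 4 left.
ONPG +: all 4 remaining candidates are consistent.
PDA −: all 4 remaining candidates are consistent.
Still consistent: Escherichia coli, Klebsiella aerogenes, Klebsiella oxytoca, Klebsiella pneumoniae.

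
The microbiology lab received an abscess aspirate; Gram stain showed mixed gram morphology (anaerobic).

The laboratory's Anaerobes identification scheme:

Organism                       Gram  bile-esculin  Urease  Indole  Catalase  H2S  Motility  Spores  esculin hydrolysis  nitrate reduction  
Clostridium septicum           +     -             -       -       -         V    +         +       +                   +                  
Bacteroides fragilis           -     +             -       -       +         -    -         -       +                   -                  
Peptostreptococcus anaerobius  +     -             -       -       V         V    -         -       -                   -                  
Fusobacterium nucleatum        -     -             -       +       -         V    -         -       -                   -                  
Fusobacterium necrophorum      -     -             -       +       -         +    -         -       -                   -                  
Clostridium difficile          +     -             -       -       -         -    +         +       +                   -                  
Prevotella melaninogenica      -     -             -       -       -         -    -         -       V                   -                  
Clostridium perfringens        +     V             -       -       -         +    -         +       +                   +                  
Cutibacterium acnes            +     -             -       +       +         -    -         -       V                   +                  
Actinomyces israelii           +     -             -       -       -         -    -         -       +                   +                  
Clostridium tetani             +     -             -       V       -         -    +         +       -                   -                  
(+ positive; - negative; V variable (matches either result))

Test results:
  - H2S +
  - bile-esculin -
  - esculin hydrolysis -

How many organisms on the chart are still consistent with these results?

3

H2S +: excludes 6 organisms — 5 left.
esculin hydrolysis -: excludes Clostridium septicum, Clostridium perfringens — 3 left.
bile-esculin -: all 3 remaining candidates are consistent.
Still consistent: Fusobacterium necrophorum, Fusobacterium nucleatum, Peptostreptococcus anaerobius.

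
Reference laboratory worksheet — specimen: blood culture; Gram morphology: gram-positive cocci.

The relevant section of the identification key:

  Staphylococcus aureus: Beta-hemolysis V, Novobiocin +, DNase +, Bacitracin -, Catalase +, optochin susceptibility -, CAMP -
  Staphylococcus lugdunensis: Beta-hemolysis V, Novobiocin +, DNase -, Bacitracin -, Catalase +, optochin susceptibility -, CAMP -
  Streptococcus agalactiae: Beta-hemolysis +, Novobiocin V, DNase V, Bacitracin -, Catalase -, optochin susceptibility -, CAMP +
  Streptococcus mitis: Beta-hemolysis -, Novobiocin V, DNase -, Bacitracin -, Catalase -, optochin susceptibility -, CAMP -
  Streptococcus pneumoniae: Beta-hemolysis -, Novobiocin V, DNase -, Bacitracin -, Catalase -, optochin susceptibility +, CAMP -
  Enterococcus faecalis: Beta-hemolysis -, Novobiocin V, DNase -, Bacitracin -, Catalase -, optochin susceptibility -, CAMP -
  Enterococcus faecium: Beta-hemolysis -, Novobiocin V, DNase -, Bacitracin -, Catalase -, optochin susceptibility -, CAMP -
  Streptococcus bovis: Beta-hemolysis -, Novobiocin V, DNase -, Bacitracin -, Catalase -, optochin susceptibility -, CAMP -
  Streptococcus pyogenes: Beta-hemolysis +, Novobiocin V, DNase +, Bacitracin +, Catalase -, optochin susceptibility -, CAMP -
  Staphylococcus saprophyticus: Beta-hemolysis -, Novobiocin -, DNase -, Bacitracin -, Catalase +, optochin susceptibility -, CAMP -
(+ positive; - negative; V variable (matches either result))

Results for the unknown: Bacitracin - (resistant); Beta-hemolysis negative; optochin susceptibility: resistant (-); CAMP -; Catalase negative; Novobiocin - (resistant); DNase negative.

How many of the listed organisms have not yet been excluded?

4

Novobiocin -: excludes Staphylococcus aureus, Staphylococcus lugdunensis — 8 left.
CAMP -: excludes Streptococcus agalactiae — 7 left.
Beta-hemolysis -: excludes Streptococcus pyogenes — 6 left.
Catalase -: excludes Staphylococcus saprophyticus — 5 left.
Bacitracin -: all 5 remaining candidates are consistent.
DNase -: all 5 remaining candidates are consistent.
optochin susceptibility -: excludes Streptococcus pneumoniae — 4 left.
Still consistent: Enterococcus faecalis, Enterococcus faecium, Streptococcus bovis, Streptococcus mitis.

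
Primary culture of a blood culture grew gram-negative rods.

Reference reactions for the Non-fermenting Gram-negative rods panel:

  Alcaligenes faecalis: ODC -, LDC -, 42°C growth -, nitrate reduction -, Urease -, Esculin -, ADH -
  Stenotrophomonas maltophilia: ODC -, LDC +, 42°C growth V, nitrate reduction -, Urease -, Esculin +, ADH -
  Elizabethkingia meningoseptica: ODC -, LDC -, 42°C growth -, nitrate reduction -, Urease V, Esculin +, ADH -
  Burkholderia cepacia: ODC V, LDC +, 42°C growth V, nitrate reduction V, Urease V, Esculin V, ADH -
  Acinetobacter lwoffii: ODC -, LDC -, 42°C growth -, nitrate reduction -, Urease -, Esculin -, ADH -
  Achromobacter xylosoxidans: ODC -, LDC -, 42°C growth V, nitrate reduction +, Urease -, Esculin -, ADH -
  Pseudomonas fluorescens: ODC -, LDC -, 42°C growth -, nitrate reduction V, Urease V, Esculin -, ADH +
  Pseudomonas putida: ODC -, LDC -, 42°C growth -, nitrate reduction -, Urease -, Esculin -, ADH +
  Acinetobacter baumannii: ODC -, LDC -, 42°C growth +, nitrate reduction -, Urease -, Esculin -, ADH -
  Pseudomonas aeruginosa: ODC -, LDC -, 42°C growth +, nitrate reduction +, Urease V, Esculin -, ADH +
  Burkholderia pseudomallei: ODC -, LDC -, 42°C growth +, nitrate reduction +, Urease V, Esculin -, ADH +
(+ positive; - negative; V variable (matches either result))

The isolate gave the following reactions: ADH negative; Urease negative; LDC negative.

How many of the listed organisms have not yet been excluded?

5

ADH -: excludes Pseudomonas fluorescens, Pseudomonas putida, Pseudomonas aeruginosa, Burkholderia pseudomallei — 7 left.
Urease -: all 7 remaining candidates are consistent.
LDC -: excludes Stenotrophomonas maltophilia, Burkholderia cepacia — 5 left.
Still consistent: Achromobacter xylosoxidans, Acinetobacter baumannii, Acinetobacter lwoffii, Alcaligenes faecalis, Elizabethkingia meningoseptica.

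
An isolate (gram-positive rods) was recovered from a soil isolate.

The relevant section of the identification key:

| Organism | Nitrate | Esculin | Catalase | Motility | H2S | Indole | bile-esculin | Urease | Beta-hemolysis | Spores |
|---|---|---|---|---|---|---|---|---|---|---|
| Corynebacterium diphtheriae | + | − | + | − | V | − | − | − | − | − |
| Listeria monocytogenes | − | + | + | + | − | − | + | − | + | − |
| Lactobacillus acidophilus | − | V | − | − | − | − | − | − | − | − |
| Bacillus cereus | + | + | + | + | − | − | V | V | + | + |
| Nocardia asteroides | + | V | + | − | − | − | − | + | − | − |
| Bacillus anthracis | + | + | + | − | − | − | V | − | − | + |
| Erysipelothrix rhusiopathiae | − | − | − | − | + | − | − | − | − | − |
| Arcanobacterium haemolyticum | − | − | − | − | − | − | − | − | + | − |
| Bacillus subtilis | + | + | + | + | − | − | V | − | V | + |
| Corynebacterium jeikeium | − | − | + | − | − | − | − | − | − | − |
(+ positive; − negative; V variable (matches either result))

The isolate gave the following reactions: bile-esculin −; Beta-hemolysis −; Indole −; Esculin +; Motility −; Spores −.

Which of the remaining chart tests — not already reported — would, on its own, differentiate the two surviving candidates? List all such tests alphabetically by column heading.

Spores −: excludes Bacillus cereus, Bacillus anthracis, Bacillus subtilis — 7 left.
Indole −: all 7 remaining candidates are consistent.
Beta-hemolysis −: excludes Listeria monocytogenes, Arcanobacterium haemolyticum — 5 left.
Motility −: all 5 remaining candidates are consistent.
bile-esculin −: all 5 remaining candidates are consistent.
Esculin +: excludes Corynebacterium diphtheriae, Erysipelothrix rhusiopathiae, Corynebacterium jeikeium — 2 left.
Two candidates remain: Lactobacillus acidophilus and Nocardia asteroides.
  Nitrate: Lactobacillus acidophilus −, Nocardia asteroides + — discriminates.
  Catalase: Lactobacillus acidophilus −, Nocardia asteroides + — discriminates.
  H2S: − vs − — same for both, does not separate.
  Urease: Lactobacillus acidophilus −, Nocardia asteroides + — discriminates.

Catalase, Nitrate, Urease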